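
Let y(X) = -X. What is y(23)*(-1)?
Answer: 23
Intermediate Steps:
y(23)*(-1) = -1*23*(-1) = -23*(-1) = 23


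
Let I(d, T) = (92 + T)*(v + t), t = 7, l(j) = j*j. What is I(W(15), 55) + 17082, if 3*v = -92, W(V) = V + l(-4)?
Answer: 13603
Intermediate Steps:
l(j) = j²
W(V) = 16 + V (W(V) = V + (-4)² = V + 16 = 16 + V)
v = -92/3 (v = (⅓)*(-92) = -92/3 ≈ -30.667)
I(d, T) = -6532/3 - 71*T/3 (I(d, T) = (92 + T)*(-92/3 + 7) = (92 + T)*(-71/3) = -6532/3 - 71*T/3)
I(W(15), 55) + 17082 = (-6532/3 - 71/3*55) + 17082 = (-6532/3 - 3905/3) + 17082 = -3479 + 17082 = 13603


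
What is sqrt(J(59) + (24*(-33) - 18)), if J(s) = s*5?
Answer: I*sqrt(515) ≈ 22.694*I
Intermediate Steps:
J(s) = 5*s
sqrt(J(59) + (24*(-33) - 18)) = sqrt(5*59 + (24*(-33) - 18)) = sqrt(295 + (-792 - 18)) = sqrt(295 - 810) = sqrt(-515) = I*sqrt(515)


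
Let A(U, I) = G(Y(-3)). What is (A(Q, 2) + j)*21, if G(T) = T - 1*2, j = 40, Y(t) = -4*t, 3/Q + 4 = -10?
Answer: 1050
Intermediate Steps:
Q = -3/14 (Q = 3/(-4 - 10) = 3/(-14) = 3*(-1/14) = -3/14 ≈ -0.21429)
G(T) = -2 + T (G(T) = T - 2 = -2 + T)
A(U, I) = 10 (A(U, I) = -2 - 4*(-3) = -2 + 12 = 10)
(A(Q, 2) + j)*21 = (10 + 40)*21 = 50*21 = 1050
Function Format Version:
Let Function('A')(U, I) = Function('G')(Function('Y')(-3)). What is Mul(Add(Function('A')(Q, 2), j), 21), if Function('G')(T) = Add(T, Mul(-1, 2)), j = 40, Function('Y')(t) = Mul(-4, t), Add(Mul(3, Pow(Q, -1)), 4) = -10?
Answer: 1050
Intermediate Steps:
Q = Rational(-3, 14) (Q = Mul(3, Pow(Add(-4, -10), -1)) = Mul(3, Pow(-14, -1)) = Mul(3, Rational(-1, 14)) = Rational(-3, 14) ≈ -0.21429)
Function('G')(T) = Add(-2, T) (Function('G')(T) = Add(T, -2) = Add(-2, T))
Function('A')(U, I) = 10 (Function('A')(U, I) = Add(-2, Mul(-4, -3)) = Add(-2, 12) = 10)
Mul(Add(Function('A')(Q, 2), j), 21) = Mul(Add(10, 40), 21) = Mul(50, 21) = 1050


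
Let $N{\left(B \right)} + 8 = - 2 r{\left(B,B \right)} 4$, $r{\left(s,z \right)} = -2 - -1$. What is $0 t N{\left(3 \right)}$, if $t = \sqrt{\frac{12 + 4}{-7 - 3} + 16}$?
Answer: $0$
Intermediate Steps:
$r{\left(s,z \right)} = -1$ ($r{\left(s,z \right)} = -2 + 1 = -1$)
$N{\left(B \right)} = 0$ ($N{\left(B \right)} = -8 + \left(-2\right) \left(-1\right) 4 = -8 + 2 \cdot 4 = -8 + 8 = 0$)
$t = \frac{6 \sqrt{10}}{5}$ ($t = \sqrt{\frac{16}{-10} + 16} = \sqrt{16 \left(- \frac{1}{10}\right) + 16} = \sqrt{- \frac{8}{5} + 16} = \sqrt{\frac{72}{5}} = \frac{6 \sqrt{10}}{5} \approx 3.7947$)
$0 t N{\left(3 \right)} = 0 \frac{6 \sqrt{10}}{5} \cdot 0 = 0 \cdot 0 = 0$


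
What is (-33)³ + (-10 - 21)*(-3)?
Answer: -35844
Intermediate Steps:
(-33)³ + (-10 - 21)*(-3) = -35937 - 31*(-3) = -35937 + 93 = -35844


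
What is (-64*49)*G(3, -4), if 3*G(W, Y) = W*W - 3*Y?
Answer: -21952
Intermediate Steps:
G(W, Y) = -Y + W**2/3 (G(W, Y) = (W*W - 3*Y)/3 = (W**2 - 3*Y)/3 = -Y + W**2/3)
(-64*49)*G(3, -4) = (-64*49)*(-1*(-4) + (1/3)*3**2) = -3136*(4 + (1/3)*9) = -3136*(4 + 3) = -3136*7 = -21952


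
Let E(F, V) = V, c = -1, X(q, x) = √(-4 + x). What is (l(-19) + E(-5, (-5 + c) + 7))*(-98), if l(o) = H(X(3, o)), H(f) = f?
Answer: -98 - 98*I*√23 ≈ -98.0 - 469.99*I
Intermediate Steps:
l(o) = √(-4 + o)
(l(-19) + E(-5, (-5 + c) + 7))*(-98) = (√(-4 - 19) + ((-5 - 1) + 7))*(-98) = (√(-23) + (-6 + 7))*(-98) = (I*√23 + 1)*(-98) = (1 + I*√23)*(-98) = -98 - 98*I*√23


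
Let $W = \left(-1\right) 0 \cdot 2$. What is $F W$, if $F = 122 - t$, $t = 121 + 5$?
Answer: $0$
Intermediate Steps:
$t = 126$
$F = -4$ ($F = 122 - 126 = -4$)
$W = 0$ ($W = 0 \cdot 2 = 0$)
$F W = \left(-4\right) 0 = 0$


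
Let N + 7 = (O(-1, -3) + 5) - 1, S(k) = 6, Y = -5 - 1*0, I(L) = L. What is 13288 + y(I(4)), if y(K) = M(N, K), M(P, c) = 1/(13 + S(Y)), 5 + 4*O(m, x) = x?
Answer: 252473/19 ≈ 13288.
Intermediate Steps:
O(m, x) = -5/4 + x/4
Y = -5 (Y = -5 + 0 = -5)
N = -5 (N = -7 + (((-5/4 + (¼)*(-3)) + 5) - 1) = -7 + (((-5/4 - ¾) + 5) - 1) = -7 + ((-2 + 5) - 1) = -7 + (3 - 1) = -7 + 2 = -5)
M(P, c) = 1/19 (M(P, c) = 1/(13 + 6) = 1/19)
y(K) = 1/19
13288 + y(I(4)) = 13288 + 1/19 = 252473/19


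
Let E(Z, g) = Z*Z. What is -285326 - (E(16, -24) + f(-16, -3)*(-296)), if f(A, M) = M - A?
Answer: -281734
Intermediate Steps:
E(Z, g) = Z²
-285326 - (E(16, -24) + f(-16, -3)*(-296)) = -285326 - (16² + (-3 - 1*(-16))*(-296)) = -285326 - (256 + (-3 + 16)*(-296)) = -285326 - (256 + 13*(-296)) = -285326 - (256 - 3848) = -285326 - 1*(-3592) = -285326 + 3592 = -281734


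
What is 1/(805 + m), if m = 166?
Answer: 1/971 ≈ 0.0010299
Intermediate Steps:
1/(805 + m) = 1/(805 + 166) = 1/971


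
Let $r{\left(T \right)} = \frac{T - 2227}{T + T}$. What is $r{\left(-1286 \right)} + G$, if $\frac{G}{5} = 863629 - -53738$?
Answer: $\frac{11797343133}{2572} \approx 4.5868 \cdot 10^{6}$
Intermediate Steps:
$G = 4586835$ ($G = 5 \left(863629 - -53738\right) = 5 \left(863629 + 53738\right) = 5 \cdot 917367 = 4586835$)
$r{\left(T \right)} = \frac{-2227 + T}{2 T}$
$r{\left(-1286 \right)} + G = \frac{-2227 - 1286}{2 \left(-1286\right)} + 4586835 = \frac{1}{2} \left(- \frac{1}{1286}\right) \left(-3513\right) + 4586835 = \frac{3513}{2572} + 4586835 = \frac{11797343133}{2572}$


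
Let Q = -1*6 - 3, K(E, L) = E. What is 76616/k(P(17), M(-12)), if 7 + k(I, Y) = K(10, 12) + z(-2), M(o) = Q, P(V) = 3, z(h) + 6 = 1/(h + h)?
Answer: -306464/13 ≈ -23574.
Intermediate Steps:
z(h) = -6 + 1/(2*h) (z(h) = -6 + 1/(h + h) = -6 + 1/(2*h))
Q = -9 (Q = -6 - 3 = -9)
M(o) = -9
k(I, Y) = -13/4 (k(I, Y) = -7 + (10 + (-6 + (½)/(-2))) = -7 + (10 + (-6 + (½)*(-½))) = -7 + (10 + (-6 - ¼)) = -7 + (10 - 25/4) = -7 + 15/4 = -13/4)
76616/k(P(17), M(-12)) = 76616/(-13/4) = 76616*(-4/13) = -306464/13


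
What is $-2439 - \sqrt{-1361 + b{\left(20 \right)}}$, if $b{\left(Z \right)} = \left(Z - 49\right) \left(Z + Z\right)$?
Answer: $-2439 - i \sqrt{2521} \approx -2439.0 - 50.21 i$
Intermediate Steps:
$b{\left(Z \right)} = 2 Z \left(-49 + Z\right)$ ($b{\left(Z \right)} = \left(-49 + Z\right) 2 Z = 2 Z \left(-49 + Z\right)$)
$-2439 - \sqrt{-1361 + b{\left(20 \right)}} = -2439 - \sqrt{-1361 + 2 \cdot 20 \left(-49 + 20\right)} = -2439 - \sqrt{-1361 + 2 \cdot 20 \left(-29\right)} = -2439 - \sqrt{-1361 - 1160} = -2439 - \sqrt{-2521} = -2439 - i \sqrt{2521}$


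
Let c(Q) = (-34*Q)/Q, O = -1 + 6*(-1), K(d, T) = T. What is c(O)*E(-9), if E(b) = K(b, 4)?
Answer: -136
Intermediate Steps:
O = -7 (O = -1 - 6 = -7)
E(b) = 4
c(Q) = -34
c(O)*E(-9) = -34*4 = -136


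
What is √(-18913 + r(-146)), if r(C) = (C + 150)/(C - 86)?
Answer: I*√63623390/58 ≈ 137.52*I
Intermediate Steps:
r(C) = (150 + C)/(-86 + C)
√(-18913 + r(-146)) = √(-18913 + (150 - 146)/(-86 - 146)) = √(-18913 + 4/(-232)) = √(-18913 - 1/232*4) = √(-18913 - 1/58) = √(-1096955/58) = I*√63623390/58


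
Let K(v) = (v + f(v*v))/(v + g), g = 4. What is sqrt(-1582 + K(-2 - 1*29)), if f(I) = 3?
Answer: I*sqrt(128058)/9 ≈ 39.761*I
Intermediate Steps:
K(v) = (3 + v)/(4 + v) (K(v) = (v + 3)/(v + 4) = (3 + v)/(4 + v))
sqrt(-1582 + K(-2 - 1*29)) = sqrt(-1582 + (3 + (-2 - 1*29))/(4 + (-2 - 1*29))) = sqrt(-1582 + (3 + (-2 - 29))/(4 + (-2 - 29))) = sqrt(-1582 + (3 - 31)/(4 - 31)) = sqrt(-1582 - 28/(-27)) = sqrt(-1582 - 1/27*(-28)) = sqrt(-1582 + 28/27) = sqrt(-42686/27) = I*sqrt(128058)/9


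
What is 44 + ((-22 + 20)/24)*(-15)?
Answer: 181/4 ≈ 45.250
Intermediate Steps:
44 + ((-22 + 20)/24)*(-15) = 44 - 2*1/24*(-15) = 44 - 1/12*(-15) = 44 + 5/4 = 181/4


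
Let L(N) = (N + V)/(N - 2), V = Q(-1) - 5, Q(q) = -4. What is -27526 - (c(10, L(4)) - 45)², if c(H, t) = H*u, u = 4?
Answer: -27551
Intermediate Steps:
V = -9 (V = -4 - 5 = -9)
L(N) = (-9 + N)/(-2 + N) (L(N) = (N - 9)/(N - 2) = (-9 + N)/(-2 + N))
c(H, t) = 4*H (c(H, t) = H*4 = 4*H)
-27526 - (c(10, L(4)) - 45)² = -27526 - (4*10 - 45)² = -27526 - (40 - 45)² = -27526 - 1*(-5)² = -27526 - 1*25 = -27526 - 25 = -27551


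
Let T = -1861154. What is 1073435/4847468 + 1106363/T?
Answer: -1682615697447/4510942229036 ≈ -0.37301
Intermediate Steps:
1073435/4847468 + 1106363/T = 1073435/4847468 + 1106363/(-1861154) = 1073435*(1/4847468) + 1106363*(-1/1861154) = 1073435/4847468 - 1106363/1861154 = -1682615697447/4510942229036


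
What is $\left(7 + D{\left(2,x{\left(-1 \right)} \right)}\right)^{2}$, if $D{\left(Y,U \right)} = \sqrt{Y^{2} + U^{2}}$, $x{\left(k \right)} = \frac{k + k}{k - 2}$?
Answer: $\frac{481}{9} + \frac{28 \sqrt{10}}{3} \approx 82.959$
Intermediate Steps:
$x{\left(k \right)} = \frac{2 k}{-2 + k}$
$D{\left(Y,U \right)} = \sqrt{U^{2} + Y^{2}}$
$\left(7 + D{\left(2,x{\left(-1 \right)} \right)}\right)^{2} = \left(7 + \sqrt{\left(2 \left(-1\right) \frac{1}{-2 - 1}\right)^{2} + 2^{2}}\right)^{2} = \left(7 + \sqrt{\left(2 \left(-1\right) \frac{1}{-3}\right)^{2} + 4}\right)^{2} = \left(7 + \sqrt{\left(2 \left(-1\right) \left(- \frac{1}{3}\right)\right)^{2} + 4}\right)^{2} = \left(7 + \sqrt{\left(\frac{2}{3}\right)^{2} + 4}\right)^{2} = \left(7 + \sqrt{\frac{4}{9} + 4}\right)^{2} = \left(7 + \sqrt{\frac{40}{9}}\right)^{2} = \left(7 + \frac{2 \sqrt{10}}{3}\right)^{2}$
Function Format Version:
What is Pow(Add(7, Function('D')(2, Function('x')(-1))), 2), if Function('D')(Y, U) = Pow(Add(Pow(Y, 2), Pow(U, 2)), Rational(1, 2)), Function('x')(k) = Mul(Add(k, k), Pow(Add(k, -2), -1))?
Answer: Add(Rational(481, 9), Mul(Rational(28, 3), Pow(10, Rational(1, 2)))) ≈ 82.959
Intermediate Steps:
Function('x')(k) = Mul(2, k, Pow(Add(-2, k), -1)) (Function('x')(k) = Mul(Mul(2, k), Pow(Add(-2, k), -1)) = Mul(2, k, Pow(Add(-2, k), -1)))
Function('D')(Y, U) = Pow(Add(Pow(U, 2), Pow(Y, 2)), Rational(1, 2))
Pow(Add(7, Function('D')(2, Function('x')(-1))), 2) = Pow(Add(7, Pow(Add(Pow(Mul(2, -1, Pow(Add(-2, -1), -1)), 2), Pow(2, 2)), Rational(1, 2))), 2) = Pow(Add(7, Pow(Add(Pow(Mul(2, -1, Pow(-3, -1)), 2), 4), Rational(1, 2))), 2) = Pow(Add(7, Pow(Add(Pow(Mul(2, -1, Rational(-1, 3)), 2), 4), Rational(1, 2))), 2) = Pow(Add(7, Pow(Add(Pow(Rational(2, 3), 2), 4), Rational(1, 2))), 2) = Pow(Add(7, Pow(Add(Rational(4, 9), 4), Rational(1, 2))), 2) = Pow(Add(7, Pow(Rational(40, 9), Rational(1, 2))), 2) = Pow(Add(7, Mul(Rational(2, 3), Pow(10, Rational(1, 2)))), 2)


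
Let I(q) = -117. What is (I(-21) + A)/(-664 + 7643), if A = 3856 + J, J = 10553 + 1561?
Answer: 15853/6979 ≈ 2.2715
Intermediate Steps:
J = 12114
A = 15970 (A = 3856 + 12114 = 15970)
(I(-21) + A)/(-664 + 7643) = (-117 + 15970)/(-664 + 7643) = 15853/6979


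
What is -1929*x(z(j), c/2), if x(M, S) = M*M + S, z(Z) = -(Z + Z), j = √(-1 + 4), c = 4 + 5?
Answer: -63657/2 ≈ -31829.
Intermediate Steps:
c = 9
j = √3 ≈ 1.7320
z(Z) = -2*Z
x(M, S) = S + M² (x(M, S) = M² + S = S + M²)
-1929*x(z(j), c/2) = -1929*(9/2 + (-2*√3)²) = -1929*(9*(½) + 12) = -1929*(9/2 + 12) = -1929*33/2 = -63657/2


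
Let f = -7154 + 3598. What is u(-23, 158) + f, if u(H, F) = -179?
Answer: -3735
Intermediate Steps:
f = -3556
u(-23, 158) + f = -179 - 3556 = -3735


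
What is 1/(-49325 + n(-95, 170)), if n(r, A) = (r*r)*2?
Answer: -1/31275 ≈ -3.1974e-5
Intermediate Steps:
n(r, A) = 2*r² (n(r, A) = r²*2 = 2*r²)
1/(-49325 + n(-95, 170)) = 1/(-49325 + 2*(-95)²) = 1/(-49325 + 2*9025) = 1/(-49325 + 18050) = 1/(-31275) = -1/31275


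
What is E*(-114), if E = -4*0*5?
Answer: 0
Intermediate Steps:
E = 0 (E = 0*5 = 0)
E*(-114) = 0*(-114) = 0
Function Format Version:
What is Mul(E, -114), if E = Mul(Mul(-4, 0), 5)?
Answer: 0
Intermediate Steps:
E = 0 (E = Mul(0, 5) = 0)
Mul(E, -114) = Mul(0, -114) = 0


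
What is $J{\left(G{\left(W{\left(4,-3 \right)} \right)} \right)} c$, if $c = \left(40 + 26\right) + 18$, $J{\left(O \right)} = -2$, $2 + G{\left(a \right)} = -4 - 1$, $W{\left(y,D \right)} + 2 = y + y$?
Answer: $-168$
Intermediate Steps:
$W{\left(y,D \right)} = -2 + 2 y$ ($W{\left(y,D \right)} = -2 + \left(y + y\right) = -2 + 2 y$)
$G{\left(a \right)} = -7$ ($G{\left(a \right)} = -2 - 5 = -7$)
$c = 84$ ($c = 66 + 18 = 84$)
$J{\left(G{\left(W{\left(4,-3 \right)} \right)} \right)} c = \left(-2\right) 84 = -168$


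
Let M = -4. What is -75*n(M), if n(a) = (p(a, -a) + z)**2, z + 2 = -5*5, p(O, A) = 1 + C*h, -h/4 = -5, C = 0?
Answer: -50700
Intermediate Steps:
h = 20 (h = -4*(-5) = 20)
p(O, A) = 1 (p(O, A) = 1 + 0*20 = 1 + 0 = 1)
z = -27 (z = -2 - 5*5 = -2 - 25 = -27)
n(a) = 676 (n(a) = (1 - 27)**2 = (-26)**2 = 676)
-75*n(M) = -75*676 = -50700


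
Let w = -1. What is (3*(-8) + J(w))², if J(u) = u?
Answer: 625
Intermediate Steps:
(3*(-8) + J(w))² = (3*(-8) - 1)² = (-24 - 1)² = (-25)² = 625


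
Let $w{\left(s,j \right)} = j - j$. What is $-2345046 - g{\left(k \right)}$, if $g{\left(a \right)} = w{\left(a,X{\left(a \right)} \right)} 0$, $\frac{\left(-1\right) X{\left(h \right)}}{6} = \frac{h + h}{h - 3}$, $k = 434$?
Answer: $-2345046$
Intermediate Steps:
$X{\left(h \right)} = - \frac{12 h}{-3 + h}$ ($X{\left(h \right)} = - 6 \frac{h + h}{h - 3} = - 6 \frac{2 h}{-3 + h} = - \frac{12 h}{-3 + h}$)
$w{\left(s,j \right)} = 0$
$g{\left(a \right)} = 0$ ($g{\left(a \right)} = 0 \cdot 0 = 0$)
$-2345046 - g{\left(k \right)} = -2345046 - 0 = -2345046 + 0 = -2345046$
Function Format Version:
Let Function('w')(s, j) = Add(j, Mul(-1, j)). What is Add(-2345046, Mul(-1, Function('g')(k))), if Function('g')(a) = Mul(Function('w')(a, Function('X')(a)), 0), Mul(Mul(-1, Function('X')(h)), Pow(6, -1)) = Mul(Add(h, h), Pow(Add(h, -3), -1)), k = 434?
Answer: -2345046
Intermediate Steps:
Function('X')(h) = Mul(-12, h, Pow(Add(-3, h), -1)) (Function('X')(h) = Mul(-6, Mul(Add(h, h), Pow(Add(h, -3), -1))) = Mul(-6, Mul(Mul(2, h), Pow(Add(-3, h), -1))) = Mul(-6, Mul(2, h, Pow(Add(-3, h), -1))) = Mul(-12, h, Pow(Add(-3, h), -1)))
Function('w')(s, j) = 0
Function('g')(a) = 0 (Function('g')(a) = Mul(0, 0) = 0)
Add(-2345046, Mul(-1, Function('g')(k))) = Add(-2345046, Mul(-1, 0)) = Add(-2345046, 0) = -2345046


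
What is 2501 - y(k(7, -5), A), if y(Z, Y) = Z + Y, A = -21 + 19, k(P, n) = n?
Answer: 2508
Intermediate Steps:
A = -2
y(Z, Y) = Y + Z
2501 - y(k(7, -5), A) = 2501 - (-2 - 5) = 2501 - 1*(-7) = 2501 + 7 = 2508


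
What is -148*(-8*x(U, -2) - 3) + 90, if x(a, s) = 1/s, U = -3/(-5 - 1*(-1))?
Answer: -58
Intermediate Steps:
U = 3/4 (U = -3/(-5 + 1) = -3/(-4) = -3*(-1/4) = 3/4 ≈ 0.75000)
-148*(-8*x(U, -2) - 3) + 90 = -148*(-8/(-2) - 3) + 90 = -148*(-8*(-1/2) - 3) + 90 = -148*(4 - 3) + 90 = -148*1 + 90 = -148 + 90 = -58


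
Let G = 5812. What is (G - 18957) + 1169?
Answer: -11976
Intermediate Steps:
(G - 18957) + 1169 = (5812 - 18957) + 1169 = -13145 + 1169 = -11976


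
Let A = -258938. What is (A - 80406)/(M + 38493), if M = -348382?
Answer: 339344/309889 ≈ 1.0951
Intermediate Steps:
(A - 80406)/(M + 38493) = (-258938 - 80406)/(-348382 + 38493) = -339344/(-309889) = -339344*(-1/309889) = 339344/309889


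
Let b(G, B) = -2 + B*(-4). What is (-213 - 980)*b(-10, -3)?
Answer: -11930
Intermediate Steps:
b(G, B) = -2 - 4*B
(-213 - 980)*b(-10, -3) = (-213 - 980)*(-2 - 4*(-3)) = -1193*(-2 + 12) = -1193*10 = -11930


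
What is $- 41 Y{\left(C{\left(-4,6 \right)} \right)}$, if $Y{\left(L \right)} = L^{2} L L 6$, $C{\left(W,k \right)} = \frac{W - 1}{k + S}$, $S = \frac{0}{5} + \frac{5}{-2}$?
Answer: $- \frac{2460000}{2401} \approx -1024.6$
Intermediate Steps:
$S = - \frac{5}{2}$ ($S = 0 \cdot \frac{1}{5} + 5 \left(- \frac{1}{2}\right) = 0 - \frac{5}{2} = - \frac{5}{2} \approx -2.5$)
$C{\left(W,k \right)} = \frac{-1 + W}{- \frac{5}{2} + k}$ ($C{\left(W,k \right)} = \frac{W - 1}{k - \frac{5}{2}} = \frac{-1 + W}{- \frac{5}{2} + k}$)
$Y{\left(L \right)} = 6 L^{4}$ ($Y{\left(L \right)} = L^{2} L^{2} \cdot 6 = L^{4} \cdot 6 = 6 L^{4}$)
$- 41 Y{\left(C{\left(-4,6 \right)} \right)} = - 41 \cdot 6 \left(\frac{2 \left(-1 - 4\right)}{-5 + 2 \cdot 6}\right)^{4} = - 41 \cdot 6 \left(2 \frac{1}{-5 + 12} \left(-5\right)\right)^{4} = - 41 \cdot 6 \left(2 \cdot \frac{1}{7} \left(-5\right)\right)^{4} = - 41 \cdot 6 \left(- \frac{10}{7}\right)^{4} = - 41 \cdot 6 \cdot \frac{10000}{2401} = \left(-41\right) \frac{60000}{2401} = - \frac{2460000}{2401}$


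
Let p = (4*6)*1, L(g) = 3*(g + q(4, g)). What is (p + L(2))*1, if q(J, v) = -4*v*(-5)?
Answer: 150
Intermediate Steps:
q(J, v) = 20*v
L(g) = 63*g (L(g) = 3*(g + 20*g) = 3*(21*g) = 63*g)
p = 24 (p = 24*1 = 24)
(p + L(2))*1 = (24 + 63*2)*1 = (24 + 126)*1 = 150*1 = 150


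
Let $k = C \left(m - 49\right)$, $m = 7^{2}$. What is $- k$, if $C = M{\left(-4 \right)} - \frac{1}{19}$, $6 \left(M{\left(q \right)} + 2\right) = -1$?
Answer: $0$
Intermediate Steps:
$M{\left(q \right)} = - \frac{13}{6}$ ($M{\left(q \right)} = -2 + \frac{1}{6} \left(-1\right) = -2 - \frac{1}{6} = - \frac{13}{6}$)
$C = - \frac{253}{114}$ ($C = - \frac{13}{6} - \frac{1}{19} = - \frac{253}{114} \approx -2.2193$)
$m = 49$
$k = 0$ ($k = - \frac{253 \left(49 - 49\right)}{114} = \left(- \frac{253}{114}\right) 0 = 0$)
$- k = \left(-1\right) 0 = 0$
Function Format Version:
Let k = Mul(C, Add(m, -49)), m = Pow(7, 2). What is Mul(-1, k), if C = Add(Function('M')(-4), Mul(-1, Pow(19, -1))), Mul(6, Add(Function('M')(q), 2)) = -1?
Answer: 0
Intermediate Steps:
Function('M')(q) = Rational(-13, 6) (Function('M')(q) = Add(-2, Mul(Rational(1, 6), -1)) = Add(-2, Rational(-1, 6)) = Rational(-13, 6))
C = Rational(-253, 114) (C = Add(Rational(-13, 6), Mul(-1, Pow(19, -1))) = Add(Rational(-13, 6), Mul(-1, Rational(1, 19))) = Add(Rational(-13, 6), Rational(-1, 19)) = Rational(-253, 114) ≈ -2.2193)
m = 49
k = 0 (k = Mul(Rational(-253, 114), Add(49, -49)) = Mul(Rational(-253, 114), 0) = 0)
Mul(-1, k) = Mul(-1, 0) = 0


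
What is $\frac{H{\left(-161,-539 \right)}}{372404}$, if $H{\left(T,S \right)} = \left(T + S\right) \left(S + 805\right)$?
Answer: $- \frac{46550}{93101} \approx -0.49999$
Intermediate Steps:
$H{\left(T,S \right)} = \left(805 + S\right) \left(S + T\right)$ ($H{\left(T,S \right)} = \left(S + T\right) \left(805 + S\right) = \left(805 + S\right) \left(S + T\right)$)
$\frac{H{\left(-161,-539 \right)}}{372404} = \frac{\left(-539\right)^{2} + 805 \left(-539\right) + 805 \left(-161\right) - -86779}{372404} = \left(290521 - 433895 - 129605 + 86779\right) \frac{1}{372404} = \left(-186200\right) \frac{1}{372404} = - \frac{46550}{93101}$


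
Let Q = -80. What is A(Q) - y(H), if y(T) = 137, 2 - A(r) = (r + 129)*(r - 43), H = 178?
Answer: 5892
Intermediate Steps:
A(r) = 2 - (-43 + r)*(129 + r) (A(r) = 2 - (r + 129)*(r - 43) = 2 - (129 + r)*(-43 + r) = 2 - (-43 + r)*(129 + r))
A(Q) - y(H) = (5549 - 1*(-80)² - 86*(-80)) - 1*137 = (5549 - 1*6400 + 6880) - 137 = (5549 - 6400 + 6880) - 137 = 6029 - 137 = 5892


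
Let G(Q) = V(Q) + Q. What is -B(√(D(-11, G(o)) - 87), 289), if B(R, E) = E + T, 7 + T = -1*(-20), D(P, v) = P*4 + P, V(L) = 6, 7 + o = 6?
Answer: -302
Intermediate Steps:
o = -1 (o = -7 + 6 = -1)
G(Q) = 6 + Q
D(P, v) = 5*P (D(P, v) = 4*P + P = 5*P)
T = 13 (T = -7 - 1*(-20) = -7 + 20 = 13)
B(R, E) = 13 + E (B(R, E) = E + 13 = 13 + E)
-B(√(D(-11, G(o)) - 87), 289) = -(13 + 289) = -1*302 = -302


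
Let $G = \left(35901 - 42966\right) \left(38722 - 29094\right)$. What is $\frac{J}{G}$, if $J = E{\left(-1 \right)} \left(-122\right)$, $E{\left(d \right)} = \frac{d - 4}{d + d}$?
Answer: $\frac{61}{13604364} \approx 4.4839 \cdot 10^{-6}$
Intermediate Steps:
$E{\left(d \right)} = \frac{-4 + d}{2 d}$
$G = -68021820$ ($G = \left(-7065\right) 9628 = -68021820$)
$J = -305$ ($J = \frac{-4 - 1}{2 \left(-1\right)} \left(-122\right) = \frac{1}{2} \left(-1\right) \left(-5\right) \left(-122\right) = \frac{5}{2} \left(-122\right) = -305$)
$\frac{J}{G} = - \frac{305}{-68021820} = \left(-305\right) \left(- \frac{1}{68021820}\right) = \frac{61}{13604364}$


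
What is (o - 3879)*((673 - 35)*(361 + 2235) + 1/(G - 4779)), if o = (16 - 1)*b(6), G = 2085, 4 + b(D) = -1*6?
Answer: -5992374825073/898 ≈ -6.6730e+9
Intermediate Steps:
b(D) = -10 (b(D) = -4 - 1*6 = -4 - 6 = -10)
o = -150 (o = (16 - 1)*(-10) = 15*(-10) = -150)
(o - 3879)*((673 - 35)*(361 + 2235) + 1/(G - 4779)) = (-150 - 3879)*((673 - 35)*(361 + 2235) + 1/(2085 - 4779)) = -4029*(638*2596 + 1/(-2694)) = -4029*(1656248 - 1/2694) = -4029*4461932111/2694 = -5992374825073/898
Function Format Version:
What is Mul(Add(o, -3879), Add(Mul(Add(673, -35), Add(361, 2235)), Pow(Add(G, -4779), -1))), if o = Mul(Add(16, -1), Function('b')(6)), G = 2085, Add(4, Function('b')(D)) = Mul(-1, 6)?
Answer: Rational(-5992374825073, 898) ≈ -6.6730e+9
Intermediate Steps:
Function('b')(D) = -10 (Function('b')(D) = Add(-4, Mul(-1, 6)) = Add(-4, -6) = -10)
o = -150 (o = Mul(Add(16, -1), -10) = Mul(15, -10) = -150)
Mul(Add(o, -3879), Add(Mul(Add(673, -35), Add(361, 2235)), Pow(Add(G, -4779), -1))) = Mul(Add(-150, -3879), Add(Mul(Add(673, -35), Add(361, 2235)), Pow(Add(2085, -4779), -1))) = Mul(-4029, Add(Mul(638, 2596), Pow(-2694, -1))) = Mul(-4029, Add(1656248, Rational(-1, 2694))) = Mul(-4029, Rational(4461932111, 2694)) = Rational(-5992374825073, 898)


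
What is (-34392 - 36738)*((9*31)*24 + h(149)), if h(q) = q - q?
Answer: -476286480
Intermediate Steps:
h(q) = 0
(-34392 - 36738)*((9*31)*24 + h(149)) = (-34392 - 36738)*((9*31)*24 + 0) = -71130*(279*24 + 0) = -71130*(6696 + 0) = -71130*6696 = -476286480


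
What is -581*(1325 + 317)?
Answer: -954002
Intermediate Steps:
-581*(1325 + 317) = -581*1642 = -954002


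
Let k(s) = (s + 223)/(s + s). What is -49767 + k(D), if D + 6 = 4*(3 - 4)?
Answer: -995553/20 ≈ -49778.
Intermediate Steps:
D = -10 (D = -6 + 4*(3 - 4) = -6 + 4*(-1) = -6 - 4 = -10)
k(s) = (223 + s)/(2*s) (k(s) = (223 + s)/((2*s)) = (223 + s)*(1/(2*s)) = (223 + s)/(2*s))
-49767 + k(D) = -49767 + (½)*(223 - 10)/(-10) = -49767 + (½)*(-⅒)*213 = -49767 - 213/20 = -995553/20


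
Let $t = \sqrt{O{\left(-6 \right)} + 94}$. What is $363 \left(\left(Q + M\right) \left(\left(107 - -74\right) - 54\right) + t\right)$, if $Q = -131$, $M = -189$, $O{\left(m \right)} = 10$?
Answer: $-14752320 + 726 \sqrt{26} \approx -1.4749 \cdot 10^{7}$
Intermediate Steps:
$t = 2 \sqrt{26}$ ($t = \sqrt{10 + 94} = \sqrt{104} = 2 \sqrt{26} \approx 10.198$)
$363 \left(\left(Q + M\right) \left(\left(107 - -74\right) - 54\right) + t\right) = 363 \left(\left(-131 - 189\right) \left(\left(107 - -74\right) - 54\right) + 2 \sqrt{26}\right) = 363 \left(- 320 \left(\left(107 + 74\right) - 54\right) + 2 \sqrt{26}\right) = 363 \left(- 320 \left(181 - 54\right) + 2 \sqrt{26}\right) = 363 \left(\left(-320\right) 127 + 2 \sqrt{26}\right) = 363 \left(-40640 + 2 \sqrt{26}\right) = -14752320 + 726 \sqrt{26}$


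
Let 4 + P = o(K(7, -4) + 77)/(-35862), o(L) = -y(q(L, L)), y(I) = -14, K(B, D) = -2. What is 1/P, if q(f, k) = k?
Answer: -17931/71731 ≈ -0.24998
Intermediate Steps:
o(L) = 14 (o(L) = -1*(-14) = 14)
P = -71731/17931 (P = -4 + 14/(-35862) = -4 + 14*(-1/35862) = -4 - 7/17931 = -71731/17931 ≈ -4.0004)
1/P = 1/(-71731/17931) = -17931/71731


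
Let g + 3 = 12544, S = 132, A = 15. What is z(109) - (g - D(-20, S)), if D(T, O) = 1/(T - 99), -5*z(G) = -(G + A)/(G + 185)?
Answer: -156698846/12495 ≈ -12541.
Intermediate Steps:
g = 12541 (g = -3 + 12544 = 12541)
z(G) = (15 + G)/(5*(185 + G)) (z(G) = -(-1)*(G + 15)/(G + 185)/5 = -(-1)*(15 + G)/(185 + G)/5 = -(-1)*(15 + G)/(5*(185 + G)) = (15 + G)/(5*(185 + G)))
D(T, O) = 1/(-99 + T)
z(109) - (g - D(-20, S)) = (15 + 109)/(5*(185 + 109)) - (12541 - 1/(-99 - 20)) = (⅕)*124/294 - (12541 - 1/(-119)) = (⅕)*(1/294)*124 - (12541 - 1*(-1/119)) = 62/735 - (12541 + 1/119) = 62/735 - 1*1492380/119 = 62/735 - 1492380/119 = -156698846/12495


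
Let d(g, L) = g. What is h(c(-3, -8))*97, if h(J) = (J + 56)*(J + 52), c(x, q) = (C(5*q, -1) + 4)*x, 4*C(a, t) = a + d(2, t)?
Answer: 1926905/4 ≈ 4.8173e+5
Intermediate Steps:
C(a, t) = ½ + a/4 (C(a, t) = (a + 2)/4 = (2 + a)/4 = ½ + a/4)
c(x, q) = x*(9/2 + 5*q/4) (c(x, q) = ((½ + (5*q)/4) + 4)*x = ((½ + 5*q/4) + 4)*x = (9/2 + 5*q/4)*x = x*(9/2 + 5*q/4))
h(J) = (52 + J)*(56 + J) (h(J) = (56 + J)*(52 + J) = (52 + J)*(56 + J))
h(c(-3, -8))*97 = (2912 + ((¼)*(-3)*(18 + 5*(-8)))² + 108*((¼)*(-3)*(18 + 5*(-8))))*97 = (2912 + ((¼)*(-3)*(18 - 40))² + 108*((¼)*(-3)*(18 - 40)))*97 = (2912 + ((¼)*(-3)*(-22))² + 108*((¼)*(-3)*(-22)))*97 = (2912 + (33/2)² + 108*(33/2))*97 = (2912 + 1089/4 + 1782)*97 = (19865/4)*97 = 1926905/4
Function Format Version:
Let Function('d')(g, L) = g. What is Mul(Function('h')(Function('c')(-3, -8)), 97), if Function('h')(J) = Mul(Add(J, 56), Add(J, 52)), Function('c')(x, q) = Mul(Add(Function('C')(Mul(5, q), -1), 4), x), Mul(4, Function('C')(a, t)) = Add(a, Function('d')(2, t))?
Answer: Rational(1926905, 4) ≈ 4.8173e+5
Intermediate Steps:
Function('C')(a, t) = Add(Rational(1, 2), Mul(Rational(1, 4), a)) (Function('C')(a, t) = Mul(Rational(1, 4), Add(a, 2)) = Mul(Rational(1, 4), Add(2, a)) = Add(Rational(1, 2), Mul(Rational(1, 4), a)))
Function('c')(x, q) = Mul(x, Add(Rational(9, 2), Mul(Rational(5, 4), q))) (Function('c')(x, q) = Mul(Add(Add(Rational(1, 2), Mul(Rational(1, 4), Mul(5, q))), 4), x) = Mul(Add(Add(Rational(1, 2), Mul(Rational(5, 4), q)), 4), x) = Mul(Add(Rational(9, 2), Mul(Rational(5, 4), q)), x) = Mul(x, Add(Rational(9, 2), Mul(Rational(5, 4), q))))
Function('h')(J) = Mul(Add(52, J), Add(56, J)) (Function('h')(J) = Mul(Add(56, J), Add(52, J)) = Mul(Add(52, J), Add(56, J)))
Mul(Function('h')(Function('c')(-3, -8)), 97) = Mul(Add(2912, Pow(Mul(Rational(1, 4), -3, Add(18, Mul(5, -8))), 2), Mul(108, Mul(Rational(1, 4), -3, Add(18, Mul(5, -8))))), 97) = Mul(Add(2912, Pow(Mul(Rational(1, 4), -3, Add(18, -40)), 2), Mul(108, Mul(Rational(1, 4), -3, Add(18, -40)))), 97) = Mul(Add(2912, Pow(Mul(Rational(1, 4), -3, -22), 2), Mul(108, Mul(Rational(1, 4), -3, -22))), 97) = Mul(Add(2912, Pow(Rational(33, 2), 2), Mul(108, Rational(33, 2))), 97) = Mul(Add(2912, Rational(1089, 4), 1782), 97) = Mul(Rational(19865, 4), 97) = Rational(1926905, 4)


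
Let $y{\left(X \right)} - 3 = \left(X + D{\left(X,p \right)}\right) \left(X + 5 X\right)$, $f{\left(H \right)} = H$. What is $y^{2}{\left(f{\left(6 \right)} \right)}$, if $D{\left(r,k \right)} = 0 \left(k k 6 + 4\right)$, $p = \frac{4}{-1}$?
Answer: $47961$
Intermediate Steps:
$p = -4$ ($p = 4 \left(-1\right) = -4$)
$D{\left(r,k \right)} = 0$ ($D{\left(r,k \right)} = 0 \left(k^{2} \cdot 6 + 4\right) = 0 \left(6 k^{2} + 4\right) = 0 \left(4 + 6 k^{2}\right) = 0$)
$y{\left(X \right)} = 3 + 6 X^{2}$ ($y{\left(X \right)} = 3 + \left(X + 0\right) \left(X + 5 X\right) = 3 + X 6 X = 3 + 6 X^{2}$)
$y^{2}{\left(f{\left(6 \right)} \right)} = \left(3 + 6 \cdot 6^{2}\right)^{2} = \left(3 + 6 \cdot 36\right)^{2} = \left(3 + 216\right)^{2} = 219^{2} = 47961$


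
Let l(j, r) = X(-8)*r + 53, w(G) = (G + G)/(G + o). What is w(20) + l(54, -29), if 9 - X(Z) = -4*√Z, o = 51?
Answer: -14728/71 - 232*I*√2 ≈ -207.44 - 328.1*I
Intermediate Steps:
X(Z) = 9 + 4*√Z (X(Z) = 9 - (-4)*√Z = 9 + 4*√Z)
w(G) = 2*G/(51 + G) (w(G) = (G + G)/(G + 51) = (2*G)/(51 + G) = 2*G/(51 + G))
l(j, r) = 53 + r*(9 + 8*I*√2) (l(j, r) = (9 + 4*√(-8))*r + 53 = (9 + 4*(2*I*√2))*r + 53 = (9 + 8*I*√2)*r + 53 = r*(9 + 8*I*√2) + 53 = 53 + r*(9 + 8*I*√2))
w(20) + l(54, -29) = 2*20/(51 + 20) + (53 - 29*(9 + 8*I*√2)) = 2*20/71 + (53 + (-261 - 232*I*√2)) = 2*20*(1/71) + (-208 - 232*I*√2) = 40/71 + (-208 - 232*I*√2) = -14728/71 - 232*I*√2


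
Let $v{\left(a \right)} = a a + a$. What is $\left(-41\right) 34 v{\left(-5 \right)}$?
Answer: $-27880$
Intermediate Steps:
$v{\left(a \right)} = a + a^{2}$ ($v{\left(a \right)} = a^{2} + a = a + a^{2}$)
$\left(-41\right) 34 v{\left(-5 \right)} = \left(-41\right) 34 \left(- 5 \left(1 - 5\right)\right) = - 1394 \left(\left(-5\right) \left(-4\right)\right) = \left(-1394\right) 20 = -27880$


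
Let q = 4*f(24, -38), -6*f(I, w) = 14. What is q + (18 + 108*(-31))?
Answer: -10018/3 ≈ -3339.3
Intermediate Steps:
f(I, w) = -7/3 (f(I, w) = -1/6*14 = -7/3)
q = -28/3 (q = 4*(-7/3) = -28/3 ≈ -9.3333)
q + (18 + 108*(-31)) = -28/3 + (18 + 108*(-31)) = -28/3 + (18 - 3348) = -28/3 - 3330 = -10018/3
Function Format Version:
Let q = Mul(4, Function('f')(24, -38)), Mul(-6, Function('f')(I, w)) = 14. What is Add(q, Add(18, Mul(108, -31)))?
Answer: Rational(-10018, 3) ≈ -3339.3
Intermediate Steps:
Function('f')(I, w) = Rational(-7, 3) (Function('f')(I, w) = Mul(Rational(-1, 6), 14) = Rational(-7, 3))
q = Rational(-28, 3) (q = Mul(4, Rational(-7, 3)) = Rational(-28, 3) ≈ -9.3333)
Add(q, Add(18, Mul(108, -31))) = Add(Rational(-28, 3), Add(18, Mul(108, -31))) = Add(Rational(-28, 3), Add(18, -3348)) = Add(Rational(-28, 3), -3330) = Rational(-10018, 3)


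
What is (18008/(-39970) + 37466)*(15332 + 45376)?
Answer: 45455054656248/19985 ≈ 2.2745e+9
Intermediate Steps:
(18008/(-39970) + 37466)*(15332 + 45376) = (18008*(-1/39970) + 37466)*60708 = (-9004/19985 + 37466)*60708 = (748749006/19985)*60708 = 45455054656248/19985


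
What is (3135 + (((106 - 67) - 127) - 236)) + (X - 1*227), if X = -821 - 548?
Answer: 1215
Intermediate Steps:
X = -1369
(3135 + (((106 - 67) - 127) - 236)) + (X - 1*227) = (3135 + (((106 - 67) - 127) - 236)) + (-1369 - 1*227) = (3135 + ((39 - 127) - 236)) + (-1369 - 227) = (3135 + (-88 - 236)) - 1596 = (3135 - 324) - 1596 = 2811 - 1596 = 1215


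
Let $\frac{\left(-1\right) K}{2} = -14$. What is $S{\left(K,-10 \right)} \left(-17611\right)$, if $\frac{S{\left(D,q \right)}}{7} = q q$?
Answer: $-12327700$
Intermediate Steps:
$K = 28$ ($K = \left(-2\right) \left(-14\right) = 28$)
$S{\left(D,q \right)} = 7 q^{2}$ ($S{\left(D,q \right)} = 7 q q = 7 q^{2}$)
$S{\left(K,-10 \right)} \left(-17611\right) = 7 \left(-10\right)^{2} \left(-17611\right) = 7 \cdot 100 \left(-17611\right) = 700 \left(-17611\right) = -12327700$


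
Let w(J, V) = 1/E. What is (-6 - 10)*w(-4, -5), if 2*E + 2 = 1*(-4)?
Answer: 16/3 ≈ 5.3333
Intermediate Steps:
E = -3 (E = -1 + (1*(-4))/2 = -1 + (½)*(-4) = -1 - 2 = -3)
w(J, V) = -⅓ (w(J, V) = 1/(-3) = -⅓)
(-6 - 10)*w(-4, -5) = (-6 - 10)*(-⅓) = -16*(-⅓) = 16/3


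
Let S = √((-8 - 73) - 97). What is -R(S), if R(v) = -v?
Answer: I*√178 ≈ 13.342*I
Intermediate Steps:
S = I*√178 (S = √(-81 - 97) = √(-178) = I*√178 ≈ 13.342*I)
-R(S) = -(-1)*I*√178 = I*√178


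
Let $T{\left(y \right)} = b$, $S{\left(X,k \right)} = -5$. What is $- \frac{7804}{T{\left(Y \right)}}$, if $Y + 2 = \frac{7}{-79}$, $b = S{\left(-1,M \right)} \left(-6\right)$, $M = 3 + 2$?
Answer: $- \frac{3902}{15} \approx -260.13$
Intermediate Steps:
$M = 5$
$b = 30$ ($b = \left(-5\right) \left(-6\right) = 30$)
$Y = - \frac{165}{79}$ ($Y = -2 + \frac{7}{-79} = -2 + 7 \left(- \frac{1}{79}\right) = -2 - \frac{7}{79} = - \frac{165}{79} \approx -2.0886$)
$T{\left(y \right)} = 30$
$- \frac{7804}{T{\left(Y \right)}} = - \frac{7804}{30} = \left(-7804\right) \frac{1}{30} = - \frac{3902}{15}$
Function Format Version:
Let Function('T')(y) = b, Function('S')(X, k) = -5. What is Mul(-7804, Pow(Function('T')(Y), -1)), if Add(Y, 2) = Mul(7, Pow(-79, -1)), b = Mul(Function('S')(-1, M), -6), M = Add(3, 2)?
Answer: Rational(-3902, 15) ≈ -260.13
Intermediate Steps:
M = 5
b = 30 (b = Mul(-5, -6) = 30)
Y = Rational(-165, 79) (Y = Add(-2, Mul(7, Pow(-79, -1))) = Add(-2, Mul(7, Rational(-1, 79))) = Add(-2, Rational(-7, 79)) = Rational(-165, 79) ≈ -2.0886)
Function('T')(y) = 30
Mul(-7804, Pow(Function('T')(Y), -1)) = Mul(-7804, Pow(30, -1)) = Mul(-7804, Rational(1, 30)) = Rational(-3902, 15)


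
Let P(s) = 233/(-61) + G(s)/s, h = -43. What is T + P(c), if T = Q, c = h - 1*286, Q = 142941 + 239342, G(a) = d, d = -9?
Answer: 7671961419/20069 ≈ 3.8228e+5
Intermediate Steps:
G(a) = -9
Q = 382283
c = -329 (c = -43 - 1*286 = -43 - 286 = -329)
P(s) = -233/61 - 9/s (P(s) = 233/(-61) - 9/s = 233*(-1/61) - 9/s = -233/61 - 9/s)
T = 382283
T + P(c) = 382283 + (-233/61 - 9/(-329)) = 382283 + (-233/61 - 9*(-1/329)) = 382283 + (-233/61 + 9/329) = 382283 - 76108/20069 = 7671961419/20069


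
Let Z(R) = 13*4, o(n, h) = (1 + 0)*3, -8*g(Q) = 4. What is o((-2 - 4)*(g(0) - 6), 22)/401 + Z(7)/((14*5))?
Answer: 10531/14035 ≈ 0.75034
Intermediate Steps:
g(Q) = -½ (g(Q) = -⅛*4 = -½)
o(n, h) = 3 (o(n, h) = 1*3 = 3)
Z(R) = 52
o((-2 - 4)*(g(0) - 6), 22)/401 + Z(7)/((14*5)) = 3/401 + 52/((14*5)) = 3*(1/401) + 52/70 = 3/401 + 52*(1/70) = 3/401 + 26/35 = 10531/14035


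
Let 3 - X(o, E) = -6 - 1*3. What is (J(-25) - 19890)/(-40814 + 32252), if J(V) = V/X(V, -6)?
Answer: 238705/102744 ≈ 2.3233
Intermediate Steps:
X(o, E) = 12 (X(o, E) = 3 - (-6 - 1*3) = 3 - (-6 - 3) = 3 - 1*(-9) = 3 + 9 = 12)
J(V) = V/12
(J(-25) - 19890)/(-40814 + 32252) = ((1/12)*(-25) - 19890)/(-40814 + 32252) = (-25/12 - 19890)/(-8562) = -238705/12*(-1/8562) = 238705/102744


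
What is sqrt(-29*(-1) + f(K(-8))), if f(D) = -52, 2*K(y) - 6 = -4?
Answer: I*sqrt(23) ≈ 4.7958*I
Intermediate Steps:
K(y) = 1 (K(y) = 3 + (1/2)*(-4) = 3 - 2 = 1)
sqrt(-29*(-1) + f(K(-8))) = sqrt(-29*(-1) - 52) = sqrt(29 - 52) = sqrt(-23) = I*sqrt(23)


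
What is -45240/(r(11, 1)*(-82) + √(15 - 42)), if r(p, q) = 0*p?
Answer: 15080*I*√3/3 ≈ 8706.4*I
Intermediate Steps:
r(p, q) = 0
-45240/(r(11, 1)*(-82) + √(15 - 42)) = -45240/(0*(-82) + √(15 - 42)) = -45240/(0 + √(-27)) = -45240/(0 + 3*I*√3) = -45240*(-I*√3/9) = -(-15080)*I*√3/3 = 15080*I*√3/3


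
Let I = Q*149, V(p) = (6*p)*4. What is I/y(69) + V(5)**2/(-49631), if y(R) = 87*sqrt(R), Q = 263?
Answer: -14400/49631 + 39187*sqrt(69)/6003 ≈ 53.935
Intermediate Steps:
V(p) = 24*p
I = 39187 (I = 263*149 = 39187)
I/y(69) + V(5)**2/(-49631) = 39187/((87*sqrt(69))) + (24*5)**2/(-49631) = 39187*(sqrt(69)/6003) + 120**2*(-1/49631) = 39187*sqrt(69)/6003 + 14400*(-1/49631) = 39187*sqrt(69)/6003 - 14400/49631 = -14400/49631 + 39187*sqrt(69)/6003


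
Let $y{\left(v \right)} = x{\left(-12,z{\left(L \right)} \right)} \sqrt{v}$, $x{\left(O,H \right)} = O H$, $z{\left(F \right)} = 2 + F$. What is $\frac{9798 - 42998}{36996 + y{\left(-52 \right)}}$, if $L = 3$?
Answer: $- \frac{25588900}{28518567} - \frac{83000 i \sqrt{13}}{28518567} \approx -0.89727 - 0.010494 i$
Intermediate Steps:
$x{\left(O,H \right)} = H O$
$y{\left(v \right)} = - 60 \sqrt{v}$ ($y{\left(v \right)} = \left(2 + 3\right) \left(-12\right) \sqrt{v} = 5 \left(-12\right) \sqrt{v} = - 60 \sqrt{v}$)
$\frac{9798 - 42998}{36996 + y{\left(-52 \right)}} = \frac{9798 - 42998}{36996 - 60 \sqrt{-52}} = - \frac{33200}{36996 - 60 \cdot 2 i \sqrt{13}} = - \frac{33200}{36996 - 120 i \sqrt{13}}$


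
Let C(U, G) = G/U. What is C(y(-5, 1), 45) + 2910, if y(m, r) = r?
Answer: 2955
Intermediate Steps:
C(y(-5, 1), 45) + 2910 = 45/1 + 2910 = 45*1 + 2910 = 45 + 2910 = 2955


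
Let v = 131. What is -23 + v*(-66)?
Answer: -8669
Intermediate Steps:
-23 + v*(-66) = -23 + 131*(-66) = -23 - 8646 = -8669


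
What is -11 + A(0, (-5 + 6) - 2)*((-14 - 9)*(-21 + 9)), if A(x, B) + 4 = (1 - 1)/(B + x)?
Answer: -1115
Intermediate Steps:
A(x, B) = -4 (A(x, B) = -4 + (1 - 1)/(B + x) = -4 + 0/(B + x) = -4 + 0 = -4)
-11 + A(0, (-5 + 6) - 2)*((-14 - 9)*(-21 + 9)) = -11 - 4*(-14 - 9)*(-21 + 9) = -11 - (-92)*(-12) = -11 - 4*276 = -11 - 1104 = -1115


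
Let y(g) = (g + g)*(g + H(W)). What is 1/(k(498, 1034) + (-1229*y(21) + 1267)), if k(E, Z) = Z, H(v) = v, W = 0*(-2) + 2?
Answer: -1/1184913 ≈ -8.4394e-7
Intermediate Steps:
W = 2 (W = 0 + 2 = 2)
y(g) = 2*g*(2 + g) (y(g) = (g + g)*(g + 2) = (2*g)*(2 + g) = 2*g*(2 + g))
1/(k(498, 1034) + (-1229*y(21) + 1267)) = 1/(1034 + (-2458*21*(2 + 21) + 1267)) = 1/(1034 + (-2458*21*23 + 1267)) = 1/(1034 + (-1229*966 + 1267)) = 1/(1034 + (-1187214 + 1267)) = 1/(1034 - 1185947) = 1/(-1184913) = -1/1184913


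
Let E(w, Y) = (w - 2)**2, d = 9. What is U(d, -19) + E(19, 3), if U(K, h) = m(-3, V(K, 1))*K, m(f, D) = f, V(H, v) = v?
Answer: 262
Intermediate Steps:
U(K, h) = -3*K
E(w, Y) = (-2 + w)**2
U(d, -19) + E(19, 3) = -3*9 + (-2 + 19)**2 = -27 + 17**2 = -27 + 289 = 262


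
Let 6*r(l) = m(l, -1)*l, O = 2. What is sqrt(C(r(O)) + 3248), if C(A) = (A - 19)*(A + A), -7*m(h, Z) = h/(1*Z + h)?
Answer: 2*sqrt(358493)/21 ≈ 57.023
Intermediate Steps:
m(h, Z) = -h/(7*(Z + h)) (m(h, Z) = -h/(7*(1*Z + h)) = -h/(7*(Z + h)))
r(l) = -l**2/(6*(-7 + 7*l)) (r(l) = ((-l/(7*(-1) + 7*l))*l)/6 = ((-l/(-7 + 7*l))*l)/6 = (-l**2/(-7 + 7*l))/6 = -l**2/(6*(-7 + 7*l)))
C(A) = 2*A*(-19 + A) (C(A) = (-19 + A)*(2*A) = 2*A*(-19 + A))
sqrt(C(r(O)) + 3248) = sqrt(2*(-1*2**2/(-42 + 42*2))*(-19 - 1*2**2/(-42 + 42*2)) + 3248) = sqrt(2*(-1*4/(-42 + 84))*(-19 - 1*4/(-42 + 84)) + 3248) = sqrt(2*(-1*4/42)*(-19 - 1*4/42) + 3248) = sqrt(2*(-1*4*1/42)*(-19 - 1*4*1/42) + 3248) = sqrt(2*(-2/21)*(-19 - 2/21) + 3248) = sqrt(2*(-2/21)*(-401/21) + 3248) = sqrt(1604/441 + 3248) = sqrt(1433972/441) = 2*sqrt(358493)/21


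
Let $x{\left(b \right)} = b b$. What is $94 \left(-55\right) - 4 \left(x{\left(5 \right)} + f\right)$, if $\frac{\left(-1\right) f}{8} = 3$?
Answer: $-5174$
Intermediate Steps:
$f = -24$ ($f = \left(-8\right) 3 = -24$)
$x{\left(b \right)} = b^{2}$
$94 \left(-55\right) - 4 \left(x{\left(5 \right)} + f\right) = 94 \left(-55\right) - 4 \left(5^{2} - 24\right) = -5170 - 4 \left(25 - 24\right) = -5170 - 4 = -5174$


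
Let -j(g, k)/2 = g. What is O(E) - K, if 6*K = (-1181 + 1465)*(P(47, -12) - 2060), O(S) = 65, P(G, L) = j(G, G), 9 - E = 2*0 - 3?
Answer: 102021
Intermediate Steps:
E = 12 (E = 9 - (2*0 - 3) = 9 - (0 - 3) = 9 - 1*(-3) = 9 + 3 = 12)
j(g, k) = -2*g
P(G, L) = -2*G
K = -101956 (K = ((-1181 + 1465)*(-2*47 - 2060))/6 = (284*(-94 - 2060))/6 = (284*(-2154))/6 = (⅙)*(-611736) = -101956)
O(E) - K = 65 - 1*(-101956) = 65 + 101956 = 102021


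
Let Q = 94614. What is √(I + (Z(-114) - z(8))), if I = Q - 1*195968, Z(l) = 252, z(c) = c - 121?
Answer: 21*I*√229 ≈ 317.79*I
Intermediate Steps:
z(c) = -121 + c
I = -101354 (I = 94614 - 1*195968 = 94614 - 195968 = -101354)
√(I + (Z(-114) - z(8))) = √(-101354 + (252 - (-121 + 8))) = √(-101354 + (252 - 1*(-113))) = √(-101354 + (252 + 113)) = √(-101354 + 365) = √(-100989) = 21*I*√229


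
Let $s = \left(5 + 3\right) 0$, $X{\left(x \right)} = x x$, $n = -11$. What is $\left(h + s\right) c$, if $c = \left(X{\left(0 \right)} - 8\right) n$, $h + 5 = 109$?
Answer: $9152$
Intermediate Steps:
$X{\left(x \right)} = x^{2}$
$h = 104$ ($h = -5 + 109 = 104$)
$c = 88$ ($c = \left(0^{2} - 8\right) \left(-11\right) = \left(0 - 8\right) \left(-11\right) = \left(-8\right) \left(-11\right) = 88$)
$s = 0$ ($s = 8 \cdot 0 = 0$)
$\left(h + s\right) c = \left(104 + 0\right) 88 = 104 \cdot 88 = 9152$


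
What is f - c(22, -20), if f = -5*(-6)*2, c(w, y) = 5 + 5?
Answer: 50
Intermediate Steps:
c(w, y) = 10
f = 60 (f = 30*2 = 60)
f - c(22, -20) = 60 - 1*10 = 60 - 10 = 50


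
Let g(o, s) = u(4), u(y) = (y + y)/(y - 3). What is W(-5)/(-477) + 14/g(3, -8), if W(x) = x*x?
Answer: 3239/1908 ≈ 1.6976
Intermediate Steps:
W(x) = x**2
u(y) = 2*y/(-3 + y) (u(y) = (2*y)/(-3 + y) = 2*y/(-3 + y))
g(o, s) = 8 (g(o, s) = 2*4/(-3 + 4) = 2*4/1 = 2*4*1 = 8)
W(-5)/(-477) + 14/g(3, -8) = (-5)**2/(-477) + 14/8 = 25*(-1/477) + 14*(1/8) = -25/477 + 7/4 = 3239/1908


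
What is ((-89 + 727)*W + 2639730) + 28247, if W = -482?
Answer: 2360461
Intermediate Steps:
((-89 + 727)*W + 2639730) + 28247 = ((-89 + 727)*(-482) + 2639730) + 28247 = (638*(-482) + 2639730) + 28247 = (-307516 + 2639730) + 28247 = 2332214 + 28247 = 2360461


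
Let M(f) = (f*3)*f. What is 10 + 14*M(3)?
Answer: 388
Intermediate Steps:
M(f) = 3*f² (M(f) = (3*f)*f = 3*f²)
10 + 14*M(3) = 10 + 14*(3*3²) = 10 + 14*(3*9) = 10 + 14*27 = 10 + 378 = 388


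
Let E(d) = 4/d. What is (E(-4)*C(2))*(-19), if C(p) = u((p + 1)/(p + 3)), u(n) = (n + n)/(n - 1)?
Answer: -57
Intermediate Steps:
u(n) = 2*n/(-1 + n) (u(n) = (2*n)/(-1 + n) = 2*n/(-1 + n))
C(p) = 2*(1 + p)/((-1 + (1 + p)/(3 + p))*(3 + p)) (C(p) = 2*((p + 1)/(p + 3))/(-1 + (p + 1)/(p + 3)) = 2*((1 + p)/(3 + p))/(-1 + (1 + p)/(3 + p)) = 2*(1 + p)/((-1 + (1 + p)/(3 + p))*(3 + p)))
(E(-4)*C(2))*(-19) = ((4/(-4))*(-1 - 1*2))*(-19) = ((4*(-¼))*(-1 - 2))*(-19) = -1*(-3)*(-19) = 3*(-19) = -57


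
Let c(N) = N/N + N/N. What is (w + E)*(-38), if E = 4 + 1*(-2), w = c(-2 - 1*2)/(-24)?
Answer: -437/6 ≈ -72.833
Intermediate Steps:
c(N) = 2 (c(N) = 1 + 1 = 2)
w = -1/12 (w = 2/(-24) = 2*(-1/24) = -1/12 ≈ -0.083333)
E = 2 (E = 4 - 2 = 2)
(w + E)*(-38) = (-1/12 + 2)*(-38) = (23/12)*(-38) = -437/6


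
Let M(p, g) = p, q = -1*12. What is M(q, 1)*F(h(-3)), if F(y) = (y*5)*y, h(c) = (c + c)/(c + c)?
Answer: -60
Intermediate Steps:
q = -12
h(c) = 1 (h(c) = (2*c)/((2*c)) = (2*c)*(1/(2*c)) = 1)
F(y) = 5*y² (F(y) = (5*y)*y = 5*y²)
M(q, 1)*F(h(-3)) = -60*1² = -60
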